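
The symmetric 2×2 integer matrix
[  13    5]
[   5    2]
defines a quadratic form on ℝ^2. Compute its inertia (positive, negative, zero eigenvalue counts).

step 0: pivot 13 → sign +
step 1: pivot 1/13 → sign +
signature = (2, 0, 0)

Answer: (2, 0, 0)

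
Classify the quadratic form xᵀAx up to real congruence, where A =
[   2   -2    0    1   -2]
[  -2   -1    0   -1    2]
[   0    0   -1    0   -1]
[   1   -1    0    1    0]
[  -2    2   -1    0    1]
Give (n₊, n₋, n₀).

step 0: pivot 2 → sign +
step 1: pivot -3 → sign −
step 2: pivot -1 → sign −
step 3: pivot 1/2 → sign +
step 4: pivot -2 → sign −
signature = (2, 3, 0)

Answer: (2, 3, 0)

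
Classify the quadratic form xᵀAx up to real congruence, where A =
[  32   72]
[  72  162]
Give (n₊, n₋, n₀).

step 0: pivot 32 → sign +
step 1: row/col 1 already zero → sign 0
signature = (1, 0, 1)

Answer: (1, 0, 1)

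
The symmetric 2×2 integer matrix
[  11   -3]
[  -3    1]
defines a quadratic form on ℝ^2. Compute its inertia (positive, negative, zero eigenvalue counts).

Answer: (2, 0, 0)

Derivation:
step 0: pivot 11 → sign +
step 1: pivot 2/11 → sign +
signature = (2, 0, 0)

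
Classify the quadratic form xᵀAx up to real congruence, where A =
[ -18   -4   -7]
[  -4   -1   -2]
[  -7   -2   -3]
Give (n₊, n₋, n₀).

Answer: (1, 2, 0)

Derivation:
step 0: pivot -18 → sign −
step 1: pivot -1/9 → sign −
step 2: pivot 3/2 → sign +
signature = (1, 2, 0)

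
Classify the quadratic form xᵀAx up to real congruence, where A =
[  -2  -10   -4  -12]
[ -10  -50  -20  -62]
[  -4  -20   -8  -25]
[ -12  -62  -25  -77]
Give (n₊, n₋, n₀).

Answer: (1, 2, 1)

Derivation:
step 0: pivot -2 → sign −
step 1: pivot -5 → sign −
step 2: pivot 1/5 → sign +
step 3: row/col 3 already zero → sign 0
signature = (1, 2, 1)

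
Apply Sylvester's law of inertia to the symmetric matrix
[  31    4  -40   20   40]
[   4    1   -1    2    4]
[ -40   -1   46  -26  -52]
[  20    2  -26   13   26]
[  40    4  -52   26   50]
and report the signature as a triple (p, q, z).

Answer: (2, 3, 0)

Derivation:
step 0: pivot 31 → sign +
step 1: pivot 15/31 → sign +
step 2: pivot -207/5 → sign −
step 3: pivot -1/23 → sign −
step 4: pivot -2 → sign −
signature = (2, 3, 0)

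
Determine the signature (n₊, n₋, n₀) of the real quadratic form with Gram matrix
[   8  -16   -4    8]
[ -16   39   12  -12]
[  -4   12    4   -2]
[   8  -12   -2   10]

step 0: pivot 8 → sign +
step 1: pivot 7 → sign +
step 2: pivot -2/7 → sign −
step 3: row/col 3 already zero → sign 0
signature = (2, 1, 1)

Answer: (2, 1, 1)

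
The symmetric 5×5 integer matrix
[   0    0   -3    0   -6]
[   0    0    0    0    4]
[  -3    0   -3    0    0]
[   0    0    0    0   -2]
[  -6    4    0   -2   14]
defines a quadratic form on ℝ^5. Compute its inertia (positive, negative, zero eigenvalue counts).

Answer: (2, 2, 1)

Derivation:
step 0: pivot -3 → sign −
step 1: pivot 3 → sign +
step 2: pivot 2 → sign +
step 3: pivot -2 → sign −
step 4: row/col 4 already zero → sign 0
signature = (2, 2, 1)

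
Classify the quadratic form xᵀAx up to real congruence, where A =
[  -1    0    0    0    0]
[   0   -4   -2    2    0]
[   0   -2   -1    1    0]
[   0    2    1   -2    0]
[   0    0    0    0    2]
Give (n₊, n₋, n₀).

Answer: (1, 3, 1)

Derivation:
step 0: pivot -1 → sign −
step 1: pivot -4 → sign −
step 2: pivot -1 → sign −
step 3: pivot 2 → sign +
step 4: row/col 4 already zero → sign 0
signature = (1, 3, 1)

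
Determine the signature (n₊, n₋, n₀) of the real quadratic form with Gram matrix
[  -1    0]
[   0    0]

Answer: (0, 1, 1)

Derivation:
step 0: pivot -1 → sign −
step 1: row/col 1 already zero → sign 0
signature = (0, 1, 1)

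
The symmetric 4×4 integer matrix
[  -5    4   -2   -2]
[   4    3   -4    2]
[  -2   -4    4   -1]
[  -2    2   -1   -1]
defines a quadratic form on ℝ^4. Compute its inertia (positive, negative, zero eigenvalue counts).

Answer: (1, 3, 0)

Derivation:
step 0: pivot -5 → sign −
step 1: pivot 31/5 → sign +
step 2: pivot -8/31 → sign −
step 3: pivot -1/8 → sign −
signature = (1, 3, 0)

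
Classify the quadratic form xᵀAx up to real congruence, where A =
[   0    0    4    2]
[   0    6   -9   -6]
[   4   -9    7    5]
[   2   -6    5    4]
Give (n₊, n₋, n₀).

Answer: (3, 1, 0)

Derivation:
step 0: pivot 6 → sign +
step 1: pivot -13/2 → sign −
step 2: pivot 32/13 → sign +
step 3: pivot 3/8 → sign +
signature = (3, 1, 0)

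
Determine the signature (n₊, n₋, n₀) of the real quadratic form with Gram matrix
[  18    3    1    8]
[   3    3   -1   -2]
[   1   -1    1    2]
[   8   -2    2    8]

step 0: pivot 18 → sign +
step 1: pivot 5/2 → sign +
step 2: pivot 2/5 → sign +
step 3: row/col 3 already zero → sign 0
signature = (3, 0, 1)

Answer: (3, 0, 1)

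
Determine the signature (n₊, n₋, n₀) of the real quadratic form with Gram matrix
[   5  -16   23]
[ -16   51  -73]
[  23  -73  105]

step 0: pivot 5 → sign +
step 1: pivot -1/5 → sign −
step 2: pivot 1 → sign +
signature = (2, 1, 0)

Answer: (2, 1, 0)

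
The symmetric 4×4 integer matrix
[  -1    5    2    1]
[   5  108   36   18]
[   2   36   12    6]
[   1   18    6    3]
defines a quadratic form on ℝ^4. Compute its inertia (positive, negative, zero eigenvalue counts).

Answer: (2, 1, 1)

Derivation:
step 0: pivot -1 → sign −
step 1: pivot 133 → sign +
step 2: pivot 12/133 → sign +
step 3: row/col 3 already zero → sign 0
signature = (2, 1, 1)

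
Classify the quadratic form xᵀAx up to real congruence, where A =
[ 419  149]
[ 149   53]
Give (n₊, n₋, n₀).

step 0: pivot 419 → sign +
step 1: pivot 6/419 → sign +
signature = (2, 0, 0)

Answer: (2, 0, 0)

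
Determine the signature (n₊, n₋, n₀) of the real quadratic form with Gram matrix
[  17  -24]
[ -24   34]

step 0: pivot 17 → sign +
step 1: pivot 2/17 → sign +
signature = (2, 0, 0)

Answer: (2, 0, 0)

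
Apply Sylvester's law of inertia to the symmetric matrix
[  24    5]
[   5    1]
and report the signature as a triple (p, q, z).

Answer: (1, 1, 0)

Derivation:
step 0: pivot 24 → sign +
step 1: pivot -1/24 → sign −
signature = (1, 1, 0)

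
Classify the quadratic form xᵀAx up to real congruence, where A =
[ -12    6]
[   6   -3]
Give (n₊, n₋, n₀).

Answer: (0, 1, 1)

Derivation:
step 0: pivot -12 → sign −
step 1: row/col 1 already zero → sign 0
signature = (0, 1, 1)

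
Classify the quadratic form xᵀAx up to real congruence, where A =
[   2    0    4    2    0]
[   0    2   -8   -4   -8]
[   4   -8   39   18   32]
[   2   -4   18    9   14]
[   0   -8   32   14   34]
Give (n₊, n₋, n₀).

Answer: (4, 1, 0)

Derivation:
step 0: pivot 2 → sign +
step 1: pivot 2 → sign +
step 2: pivot -1 → sign −
step 3: pivot 3 → sign +
step 4: pivot 2/3 → sign +
signature = (4, 1, 0)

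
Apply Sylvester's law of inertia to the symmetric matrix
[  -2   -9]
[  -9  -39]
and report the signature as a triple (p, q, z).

Answer: (1, 1, 0)

Derivation:
step 0: pivot -2 → sign −
step 1: pivot 3/2 → sign +
signature = (1, 1, 0)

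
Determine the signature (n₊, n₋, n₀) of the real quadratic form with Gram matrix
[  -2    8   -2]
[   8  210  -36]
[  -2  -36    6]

Answer: (1, 1, 1)

Derivation:
step 0: pivot -2 → sign −
step 1: pivot 242 → sign +
step 2: row/col 2 already zero → sign 0
signature = (1, 1, 1)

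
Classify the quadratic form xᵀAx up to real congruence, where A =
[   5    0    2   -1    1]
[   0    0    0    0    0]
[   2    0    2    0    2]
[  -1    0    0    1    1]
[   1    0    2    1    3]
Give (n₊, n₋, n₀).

Answer: (3, 0, 2)

Derivation:
step 0: pivot 5 → sign +
step 1: pivot 6/5 → sign +
step 2: pivot 2/3 → sign +
step 3: row/col 3 already zero → sign 0
step 4: row/col 4 already zero → sign 0
signature = (3, 0, 2)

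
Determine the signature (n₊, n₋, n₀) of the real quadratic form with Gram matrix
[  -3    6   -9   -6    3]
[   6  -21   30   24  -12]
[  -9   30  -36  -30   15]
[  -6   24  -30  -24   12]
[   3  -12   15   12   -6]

step 0: pivot -3 → sign −
step 1: pivot -9 → sign −
step 2: pivot 7 → sign +
step 3: pivot 12/7 → sign +
step 4: row/col 4 already zero → sign 0
signature = (2, 2, 1)

Answer: (2, 2, 1)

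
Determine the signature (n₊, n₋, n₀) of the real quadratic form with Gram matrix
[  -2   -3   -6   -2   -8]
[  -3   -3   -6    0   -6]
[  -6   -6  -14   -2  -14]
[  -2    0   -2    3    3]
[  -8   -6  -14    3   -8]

Answer: (3, 2, 0)

Derivation:
step 0: pivot -2 → sign −
step 1: pivot 3/2 → sign +
step 2: pivot -2 → sign −
step 3: pivot 1 → sign +
step 4: pivot 1 → sign +
signature = (3, 2, 0)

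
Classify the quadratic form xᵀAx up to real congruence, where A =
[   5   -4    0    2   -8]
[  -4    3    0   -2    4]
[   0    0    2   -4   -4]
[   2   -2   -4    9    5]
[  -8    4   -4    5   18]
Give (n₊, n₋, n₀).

step 0: pivot 5 → sign +
step 1: pivot -1/5 → sign −
step 2: pivot 2 → sign +
step 3: pivot 1 → sign +
step 4: pivot 1 → sign +
signature = (4, 1, 0)

Answer: (4, 1, 0)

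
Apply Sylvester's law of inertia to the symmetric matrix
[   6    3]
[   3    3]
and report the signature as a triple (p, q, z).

Answer: (2, 0, 0)

Derivation:
step 0: pivot 6 → sign +
step 1: pivot 3/2 → sign +
signature = (2, 0, 0)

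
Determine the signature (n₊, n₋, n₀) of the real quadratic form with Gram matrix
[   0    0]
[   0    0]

step 0: row/col 0 already zero → sign 0
step 1: row/col 1 already zero → sign 0
signature = (0, 0, 2)

Answer: (0, 0, 2)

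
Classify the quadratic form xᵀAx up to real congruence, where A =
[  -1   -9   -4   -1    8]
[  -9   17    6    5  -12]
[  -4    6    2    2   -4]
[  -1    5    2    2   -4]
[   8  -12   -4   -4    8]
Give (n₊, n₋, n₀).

Answer: (2, 1, 2)

Derivation:
step 0: pivot -1 → sign −
step 1: pivot 98 → sign +
step 2: pivot 1 → sign +
step 3: row/col 3 already zero → sign 0
step 4: row/col 4 already zero → sign 0
signature = (2, 1, 2)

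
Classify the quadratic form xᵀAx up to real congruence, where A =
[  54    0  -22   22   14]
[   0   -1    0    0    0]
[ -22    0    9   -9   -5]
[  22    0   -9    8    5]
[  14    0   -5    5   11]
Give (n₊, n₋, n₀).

step 0: pivot 54 → sign +
step 1: pivot -1 → sign −
step 2: pivot 1/27 → sign +
step 3: pivot -1 → sign −
step 4: pivot -6 → sign −
signature = (2, 3, 0)

Answer: (2, 3, 0)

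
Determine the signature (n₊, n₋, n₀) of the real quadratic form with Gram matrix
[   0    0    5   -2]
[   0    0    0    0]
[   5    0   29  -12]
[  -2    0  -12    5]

step 0: pivot 29 → sign +
step 1: pivot -25/29 → sign −
step 2: pivot 1/25 → sign +
step 3: row/col 3 already zero → sign 0
signature = (2, 1, 1)

Answer: (2, 1, 1)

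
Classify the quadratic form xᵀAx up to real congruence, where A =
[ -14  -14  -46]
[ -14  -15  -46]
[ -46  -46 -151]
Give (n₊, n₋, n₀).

step 0: pivot -14 → sign −
step 1: pivot -1 → sign −
step 2: pivot 1/7 → sign +
signature = (1, 2, 0)

Answer: (1, 2, 0)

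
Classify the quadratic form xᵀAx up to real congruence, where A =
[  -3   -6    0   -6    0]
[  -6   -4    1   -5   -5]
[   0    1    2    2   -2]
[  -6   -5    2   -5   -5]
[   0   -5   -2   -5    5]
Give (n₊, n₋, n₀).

step 0: pivot -3 → sign −
step 1: pivot 8 → sign +
step 2: pivot 15/8 → sign +
step 3: pivot 1/5 → sign +
step 4: pivot 2/3 → sign +
signature = (4, 1, 0)

Answer: (4, 1, 0)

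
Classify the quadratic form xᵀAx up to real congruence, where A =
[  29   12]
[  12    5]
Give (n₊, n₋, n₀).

step 0: pivot 29 → sign +
step 1: pivot 1/29 → sign +
signature = (2, 0, 0)

Answer: (2, 0, 0)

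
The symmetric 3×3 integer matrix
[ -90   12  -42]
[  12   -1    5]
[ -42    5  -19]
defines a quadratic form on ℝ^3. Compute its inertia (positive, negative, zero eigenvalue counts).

Answer: (1, 1, 1)

Derivation:
step 0: pivot -90 → sign −
step 1: pivot 3/5 → sign +
step 2: row/col 2 already zero → sign 0
signature = (1, 1, 1)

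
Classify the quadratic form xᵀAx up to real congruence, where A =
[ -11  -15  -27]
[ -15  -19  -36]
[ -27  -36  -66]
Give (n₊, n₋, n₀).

step 0: pivot -11 → sign −
step 1: pivot 16/11 → sign +
step 2: pivot -3/16 → sign −
signature = (1, 2, 0)

Answer: (1, 2, 0)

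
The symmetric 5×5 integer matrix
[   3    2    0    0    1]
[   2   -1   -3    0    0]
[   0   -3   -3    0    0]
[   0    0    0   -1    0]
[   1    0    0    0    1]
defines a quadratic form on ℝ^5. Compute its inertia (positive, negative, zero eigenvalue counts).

Answer: (2, 2, 1)

Derivation:
step 0: pivot 3 → sign +
step 1: pivot -7/3 → sign −
step 2: pivot 6/7 → sign +
step 3: pivot -1 → sign −
step 4: row/col 4 already zero → sign 0
signature = (2, 2, 1)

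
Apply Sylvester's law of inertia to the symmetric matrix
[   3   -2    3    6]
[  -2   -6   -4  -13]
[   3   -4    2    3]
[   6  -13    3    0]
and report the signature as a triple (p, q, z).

Answer: (1, 3, 0)

Derivation:
step 0: pivot 3 → sign +
step 1: pivot -22/3 → sign −
step 2: pivot -5/11 → sign −
step 3: pivot -3/10 → sign −
signature = (1, 3, 0)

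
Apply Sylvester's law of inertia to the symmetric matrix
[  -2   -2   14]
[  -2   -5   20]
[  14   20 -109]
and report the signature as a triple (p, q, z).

step 0: pivot -2 → sign −
step 1: pivot -3 → sign −
step 2: pivot 1 → sign +
signature = (1, 2, 0)

Answer: (1, 2, 0)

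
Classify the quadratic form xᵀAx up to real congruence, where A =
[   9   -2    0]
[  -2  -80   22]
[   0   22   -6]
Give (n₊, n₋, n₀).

step 0: pivot 9 → sign +
step 1: pivot -724/9 → sign −
step 2: pivot 3/181 → sign +
signature = (2, 1, 0)

Answer: (2, 1, 0)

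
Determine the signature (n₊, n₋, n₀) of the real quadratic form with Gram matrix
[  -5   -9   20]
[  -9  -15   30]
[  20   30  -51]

Answer: (1, 2, 0)

Derivation:
step 0: pivot -5 → sign −
step 1: pivot 6/5 → sign +
step 2: pivot -1 → sign −
signature = (1, 2, 0)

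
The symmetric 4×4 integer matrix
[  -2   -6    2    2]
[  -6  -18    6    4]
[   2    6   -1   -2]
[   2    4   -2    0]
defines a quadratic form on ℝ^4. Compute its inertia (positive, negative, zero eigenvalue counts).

Answer: (2, 2, 0)

Derivation:
step 0: pivot -2 → sign −
step 1: pivot 1 → sign +
step 2: pivot 2 → sign +
step 3: pivot -2 → sign −
signature = (2, 2, 0)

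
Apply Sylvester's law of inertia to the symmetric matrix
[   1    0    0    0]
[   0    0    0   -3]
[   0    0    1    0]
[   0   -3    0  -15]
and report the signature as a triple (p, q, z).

Answer: (3, 1, 0)

Derivation:
step 0: pivot 1 → sign +
step 1: pivot 1 → sign +
step 2: pivot -15 → sign −
step 3: pivot 3/5 → sign +
signature = (3, 1, 0)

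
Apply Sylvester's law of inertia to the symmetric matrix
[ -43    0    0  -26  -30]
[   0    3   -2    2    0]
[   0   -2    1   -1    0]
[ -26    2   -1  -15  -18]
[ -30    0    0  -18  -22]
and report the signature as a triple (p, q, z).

step 0: pivot -43 → sign −
step 1: pivot 3 → sign +
step 2: pivot -1/3 → sign −
step 3: pivot -12/43 → sign −
step 4: pivot -1 → sign −
signature = (1, 4, 0)

Answer: (1, 4, 0)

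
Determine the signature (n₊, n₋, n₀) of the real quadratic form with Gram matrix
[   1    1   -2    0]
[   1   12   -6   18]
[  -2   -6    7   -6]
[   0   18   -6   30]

Answer: (4, 0, 0)

Derivation:
step 0: pivot 1 → sign +
step 1: pivot 11 → sign +
step 2: pivot 17/11 → sign +
step 3: pivot 6/17 → sign +
signature = (4, 0, 0)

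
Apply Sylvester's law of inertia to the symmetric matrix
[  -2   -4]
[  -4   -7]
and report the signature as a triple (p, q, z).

Answer: (1, 1, 0)

Derivation:
step 0: pivot -2 → sign −
step 1: pivot 1 → sign +
signature = (1, 1, 0)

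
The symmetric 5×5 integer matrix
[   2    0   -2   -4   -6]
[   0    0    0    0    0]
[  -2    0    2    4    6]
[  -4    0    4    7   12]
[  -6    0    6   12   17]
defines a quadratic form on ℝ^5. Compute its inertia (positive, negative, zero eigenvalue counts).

step 0: pivot 2 → sign +
step 1: pivot -1 → sign −
step 2: pivot -1 → sign −
step 3: row/col 3 already zero → sign 0
step 4: row/col 4 already zero → sign 0
signature = (1, 2, 2)

Answer: (1, 2, 2)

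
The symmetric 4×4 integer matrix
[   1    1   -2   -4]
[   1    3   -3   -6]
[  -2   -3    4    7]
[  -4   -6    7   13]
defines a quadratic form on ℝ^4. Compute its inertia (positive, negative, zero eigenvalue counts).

step 0: pivot 1 → sign +
step 1: pivot 2 → sign +
step 2: pivot -1/2 → sign −
step 3: pivot 3 → sign +
signature = (3, 1, 0)

Answer: (3, 1, 0)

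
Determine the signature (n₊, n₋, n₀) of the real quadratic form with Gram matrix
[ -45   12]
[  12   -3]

step 0: pivot -45 → sign −
step 1: pivot 1/5 → sign +
signature = (1, 1, 0)

Answer: (1, 1, 0)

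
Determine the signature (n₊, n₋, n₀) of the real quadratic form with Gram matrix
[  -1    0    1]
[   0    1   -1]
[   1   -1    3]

Answer: (2, 1, 0)

Derivation:
step 0: pivot -1 → sign −
step 1: pivot 1 → sign +
step 2: pivot 3 → sign +
signature = (2, 1, 0)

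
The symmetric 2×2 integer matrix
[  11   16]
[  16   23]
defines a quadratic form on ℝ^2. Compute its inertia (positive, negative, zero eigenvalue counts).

Answer: (1, 1, 0)

Derivation:
step 0: pivot 11 → sign +
step 1: pivot -3/11 → sign −
signature = (1, 1, 0)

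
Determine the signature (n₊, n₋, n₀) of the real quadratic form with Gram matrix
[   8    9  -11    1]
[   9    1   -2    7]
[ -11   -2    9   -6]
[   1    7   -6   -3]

step 0: pivot 8 → sign +
step 1: pivot -73/8 → sign −
step 2: pivot 414/73 → sign +
step 3: pivot -2/23 → sign −
signature = (2, 2, 0)

Answer: (2, 2, 0)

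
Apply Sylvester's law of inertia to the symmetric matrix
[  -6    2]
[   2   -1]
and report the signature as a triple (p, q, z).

step 0: pivot -6 → sign −
step 1: pivot -1/3 → sign −
signature = (0, 2, 0)

Answer: (0, 2, 0)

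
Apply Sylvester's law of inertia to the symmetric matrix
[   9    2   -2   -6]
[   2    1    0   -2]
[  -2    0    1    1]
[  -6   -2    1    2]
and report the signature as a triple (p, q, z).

step 0: pivot 9 → sign +
step 1: pivot 5/9 → sign +
step 2: pivot 1/5 → sign +
step 3: pivot -3 → sign −
signature = (3, 1, 0)

Answer: (3, 1, 0)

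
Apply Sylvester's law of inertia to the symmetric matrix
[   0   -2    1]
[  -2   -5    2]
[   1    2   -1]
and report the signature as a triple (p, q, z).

Answer: (1, 2, 0)

Derivation:
step 0: pivot -5 → sign −
step 1: pivot 4/5 → sign +
step 2: pivot -1/4 → sign −
signature = (1, 2, 0)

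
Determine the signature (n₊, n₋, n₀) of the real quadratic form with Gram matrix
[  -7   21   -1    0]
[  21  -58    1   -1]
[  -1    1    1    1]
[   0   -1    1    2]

Answer: (3, 1, 0)

Derivation:
step 0: pivot -7 → sign −
step 1: pivot 5 → sign +
step 2: pivot 12/35 → sign +
step 3: pivot 3/4 → sign +
signature = (3, 1, 0)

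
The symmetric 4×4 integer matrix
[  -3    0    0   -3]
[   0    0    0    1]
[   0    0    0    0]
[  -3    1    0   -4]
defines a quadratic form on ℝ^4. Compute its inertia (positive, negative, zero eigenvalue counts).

step 0: pivot -3 → sign −
step 1: pivot -1 → sign −
step 2: pivot 1 → sign +
step 3: row/col 3 already zero → sign 0
signature = (1, 2, 1)

Answer: (1, 2, 1)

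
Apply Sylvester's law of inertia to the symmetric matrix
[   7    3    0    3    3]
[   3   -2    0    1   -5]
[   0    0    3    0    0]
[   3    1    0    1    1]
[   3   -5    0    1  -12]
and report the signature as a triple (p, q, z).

step 0: pivot 7 → sign +
step 1: pivot -23/7 → sign −
step 2: pivot 3 → sign +
step 3: pivot -6/23 → sign −
step 4: pivot -1 → sign −
signature = (2, 3, 0)

Answer: (2, 3, 0)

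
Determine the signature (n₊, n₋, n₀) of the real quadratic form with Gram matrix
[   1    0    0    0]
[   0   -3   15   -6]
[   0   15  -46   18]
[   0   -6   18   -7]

step 0: pivot 1 → sign +
step 1: pivot -3 → sign −
step 2: pivot 29 → sign +
step 3: pivot 1/29 → sign +
signature = (3, 1, 0)

Answer: (3, 1, 0)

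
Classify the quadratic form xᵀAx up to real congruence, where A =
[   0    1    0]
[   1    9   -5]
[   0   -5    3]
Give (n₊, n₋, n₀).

step 0: pivot 9 → sign +
step 1: pivot -1/9 → sign −
step 2: pivot 3 → sign +
signature = (2, 1, 0)

Answer: (2, 1, 0)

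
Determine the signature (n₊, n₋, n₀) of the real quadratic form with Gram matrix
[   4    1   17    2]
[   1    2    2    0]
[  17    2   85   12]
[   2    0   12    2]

Answer: (4, 0, 0)

Derivation:
step 0: pivot 4 → sign +
step 1: pivot 7/4 → sign +
step 2: pivot 69/7 → sign +
step 3: pivot 2/69 → sign +
signature = (4, 0, 0)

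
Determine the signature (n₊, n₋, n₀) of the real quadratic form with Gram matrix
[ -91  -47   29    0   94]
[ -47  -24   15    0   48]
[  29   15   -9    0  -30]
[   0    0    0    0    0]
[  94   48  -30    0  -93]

step 0: pivot -91 → sign −
step 1: pivot 25/91 → sign +
step 2: pivot 6/25 → sign +
step 3: pivot 3 → sign +
step 4: row/col 4 already zero → sign 0
signature = (3, 1, 1)

Answer: (3, 1, 1)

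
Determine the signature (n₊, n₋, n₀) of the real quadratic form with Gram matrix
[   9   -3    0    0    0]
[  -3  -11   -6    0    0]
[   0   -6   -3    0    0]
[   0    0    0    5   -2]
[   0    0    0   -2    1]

Answer: (3, 1, 1)

Derivation:
step 0: pivot 9 → sign +
step 1: pivot -12 → sign −
step 2: pivot 5 → sign +
step 3: pivot 1/5 → sign +
step 4: row/col 4 already zero → sign 0
signature = (3, 1, 1)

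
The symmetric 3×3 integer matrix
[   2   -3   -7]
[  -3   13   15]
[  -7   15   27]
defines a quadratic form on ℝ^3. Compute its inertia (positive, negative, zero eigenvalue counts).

Answer: (3, 0, 0)

Derivation:
step 0: pivot 2 → sign +
step 1: pivot 17/2 → sign +
step 2: pivot 2/17 → sign +
signature = (3, 0, 0)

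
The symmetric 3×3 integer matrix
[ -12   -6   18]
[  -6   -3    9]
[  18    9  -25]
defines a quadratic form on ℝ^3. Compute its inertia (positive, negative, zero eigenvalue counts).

Answer: (1, 1, 1)

Derivation:
step 0: pivot -12 → sign −
step 1: pivot 2 → sign +
step 2: row/col 2 already zero → sign 0
signature = (1, 1, 1)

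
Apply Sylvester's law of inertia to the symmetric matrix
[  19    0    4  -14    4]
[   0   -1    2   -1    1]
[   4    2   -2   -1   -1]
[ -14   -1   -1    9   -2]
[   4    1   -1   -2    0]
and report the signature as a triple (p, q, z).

Answer: (3, 2, 0)

Derivation:
step 0: pivot 19 → sign +
step 1: pivot -1 → sign −
step 2: pivot 22/19 → sign +
step 3: pivot -7/22 → sign −
step 4: pivot 1/7 → sign +
signature = (3, 2, 0)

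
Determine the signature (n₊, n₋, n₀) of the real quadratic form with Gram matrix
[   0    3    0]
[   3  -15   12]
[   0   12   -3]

step 0: pivot -15 → sign −
step 1: pivot 3/5 → sign +
step 2: pivot -3 → sign −
signature = (1, 2, 0)

Answer: (1, 2, 0)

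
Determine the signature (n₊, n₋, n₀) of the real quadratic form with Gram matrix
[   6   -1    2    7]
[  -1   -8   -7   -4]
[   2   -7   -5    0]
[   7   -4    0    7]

Answer: (1, 3, 0)

Derivation:
step 0: pivot 6 → sign +
step 1: pivot -49/6 → sign −
step 2: pivot -11/49 → sign −
step 3: pivot -2/11 → sign −
signature = (1, 3, 0)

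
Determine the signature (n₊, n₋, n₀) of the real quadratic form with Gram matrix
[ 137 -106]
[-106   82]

Answer: (1, 1, 0)

Derivation:
step 0: pivot 137 → sign +
step 1: pivot -2/137 → sign −
signature = (1, 1, 0)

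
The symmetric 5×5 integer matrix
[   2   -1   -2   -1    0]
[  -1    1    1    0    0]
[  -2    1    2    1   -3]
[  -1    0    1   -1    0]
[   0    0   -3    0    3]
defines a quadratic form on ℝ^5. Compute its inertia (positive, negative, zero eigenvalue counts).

Answer: (3, 2, 0)

Derivation:
step 0: pivot 2 → sign +
step 1: pivot 1/2 → sign +
step 2: pivot -2 → sign −
step 3: pivot 3 → sign +
step 4: pivot -3 → sign −
signature = (3, 2, 0)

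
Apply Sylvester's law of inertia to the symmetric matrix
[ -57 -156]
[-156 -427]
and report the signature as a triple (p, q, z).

step 0: pivot -57 → sign −
step 1: pivot -1/19 → sign −
signature = (0, 2, 0)

Answer: (0, 2, 0)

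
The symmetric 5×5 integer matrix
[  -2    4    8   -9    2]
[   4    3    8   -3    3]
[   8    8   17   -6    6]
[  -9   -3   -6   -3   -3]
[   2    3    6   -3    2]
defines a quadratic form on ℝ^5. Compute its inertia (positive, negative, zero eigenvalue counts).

step 0: pivot -2 → sign −
step 1: pivot 11 → sign +
step 2: pivot -37/11 → sign −
step 3: pivot 129/74 → sign +
step 4: pivot 1/43 → sign +
signature = (3, 2, 0)

Answer: (3, 2, 0)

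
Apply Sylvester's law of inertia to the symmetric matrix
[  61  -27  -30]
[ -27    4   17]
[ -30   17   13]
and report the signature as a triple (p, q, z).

step 0: pivot 61 → sign +
step 1: pivot -485/61 → sign −
step 2: pivot -6/485 → sign −
signature = (1, 2, 0)

Answer: (1, 2, 0)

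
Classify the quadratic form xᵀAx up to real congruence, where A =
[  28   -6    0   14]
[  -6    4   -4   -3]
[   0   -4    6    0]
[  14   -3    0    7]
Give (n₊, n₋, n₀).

Answer: (3, 0, 1)

Derivation:
step 0: pivot 28 → sign +
step 1: pivot 19/7 → sign +
step 2: pivot 2/19 → sign +
step 3: row/col 3 already zero → sign 0
signature = (3, 0, 1)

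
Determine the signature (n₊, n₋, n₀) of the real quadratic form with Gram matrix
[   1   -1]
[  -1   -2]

step 0: pivot 1 → sign +
step 1: pivot -3 → sign −
signature = (1, 1, 0)

Answer: (1, 1, 0)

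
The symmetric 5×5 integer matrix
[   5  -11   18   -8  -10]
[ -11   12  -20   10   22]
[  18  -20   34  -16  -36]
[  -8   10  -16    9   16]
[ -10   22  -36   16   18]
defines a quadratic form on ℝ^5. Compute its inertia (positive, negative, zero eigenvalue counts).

Answer: (3, 2, 0)

Derivation:
step 0: pivot 5 → sign +
step 1: pivot -61/5 → sign −
step 2: pivot 42/61 → sign +
step 3: pivot 3/7 → sign +
step 4: pivot -2 → sign −
signature = (3, 2, 0)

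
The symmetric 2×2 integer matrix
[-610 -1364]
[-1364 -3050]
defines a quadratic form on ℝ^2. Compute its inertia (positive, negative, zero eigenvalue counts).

Answer: (0, 2, 0)

Derivation:
step 0: pivot -610 → sign −
step 1: pivot -2/305 → sign −
signature = (0, 2, 0)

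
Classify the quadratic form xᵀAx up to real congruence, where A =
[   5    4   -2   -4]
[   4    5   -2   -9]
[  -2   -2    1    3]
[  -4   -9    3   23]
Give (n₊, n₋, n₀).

Answer: (4, 0, 0)

Derivation:
step 0: pivot 5 → sign +
step 1: pivot 9/5 → sign +
step 2: pivot 1/9 → sign +
step 3: pivot 1 → sign +
signature = (4, 0, 0)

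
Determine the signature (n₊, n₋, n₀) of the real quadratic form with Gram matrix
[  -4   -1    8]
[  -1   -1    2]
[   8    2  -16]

step 0: pivot -4 → sign −
step 1: pivot -3/4 → sign −
step 2: row/col 2 already zero → sign 0
signature = (0, 2, 1)

Answer: (0, 2, 1)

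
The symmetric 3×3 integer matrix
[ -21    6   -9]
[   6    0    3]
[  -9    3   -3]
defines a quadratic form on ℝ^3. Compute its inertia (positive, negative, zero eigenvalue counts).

step 0: pivot -21 → sign −
step 1: pivot 12/7 → sign +
step 2: pivot 3/4 → sign +
signature = (2, 1, 0)

Answer: (2, 1, 0)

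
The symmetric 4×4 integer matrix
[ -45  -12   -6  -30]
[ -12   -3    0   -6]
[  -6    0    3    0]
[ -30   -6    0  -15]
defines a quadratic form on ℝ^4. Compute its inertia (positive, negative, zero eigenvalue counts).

step 0: pivot -45 → sign −
step 1: pivot 1/5 → sign +
step 2: pivot -9 → sign −
step 3: pivot 1 → sign +
signature = (2, 2, 0)

Answer: (2, 2, 0)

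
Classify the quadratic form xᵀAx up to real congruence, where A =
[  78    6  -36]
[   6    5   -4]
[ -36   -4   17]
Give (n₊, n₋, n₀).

Answer: (3, 0, 0)

Derivation:
step 0: pivot 78 → sign +
step 1: pivot 59/13 → sign +
step 2: pivot 3/59 → sign +
signature = (3, 0, 0)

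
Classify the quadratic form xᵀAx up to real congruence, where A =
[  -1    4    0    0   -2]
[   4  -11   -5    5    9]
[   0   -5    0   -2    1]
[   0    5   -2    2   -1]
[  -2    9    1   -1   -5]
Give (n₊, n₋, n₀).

step 0: pivot -1 → sign −
step 1: pivot 5 → sign +
step 2: pivot -5 → sign −
step 3: pivot -6/5 → sign −
step 4: pivot 2/15 → sign +
signature = (2, 3, 0)

Answer: (2, 3, 0)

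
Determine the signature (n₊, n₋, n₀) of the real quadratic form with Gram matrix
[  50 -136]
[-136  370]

Answer: (2, 0, 0)

Derivation:
step 0: pivot 50 → sign +
step 1: pivot 2/25 → sign +
signature = (2, 0, 0)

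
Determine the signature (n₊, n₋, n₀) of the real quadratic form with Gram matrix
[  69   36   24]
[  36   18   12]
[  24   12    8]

step 0: pivot 69 → sign +
step 1: pivot -18/23 → sign −
step 2: row/col 2 already zero → sign 0
signature = (1, 1, 1)

Answer: (1, 1, 1)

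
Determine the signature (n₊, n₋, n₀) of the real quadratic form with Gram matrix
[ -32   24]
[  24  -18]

Answer: (0, 1, 1)

Derivation:
step 0: pivot -32 → sign −
step 1: row/col 1 already zero → sign 0
signature = (0, 1, 1)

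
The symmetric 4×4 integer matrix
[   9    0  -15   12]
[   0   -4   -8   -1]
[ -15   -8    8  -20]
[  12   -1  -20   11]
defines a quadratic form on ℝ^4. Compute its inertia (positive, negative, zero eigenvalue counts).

Answer: (1, 3, 0)

Derivation:
step 0: pivot 9 → sign +
step 1: pivot -4 → sign −
step 2: pivot -1 → sign −
step 3: pivot -3/4 → sign −
signature = (1, 3, 0)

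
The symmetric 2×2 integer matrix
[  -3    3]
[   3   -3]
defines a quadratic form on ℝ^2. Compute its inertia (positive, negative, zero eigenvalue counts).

step 0: pivot -3 → sign −
step 1: row/col 1 already zero → sign 0
signature = (0, 1, 1)

Answer: (0, 1, 1)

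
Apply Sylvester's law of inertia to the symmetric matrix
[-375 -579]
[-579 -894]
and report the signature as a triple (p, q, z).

step 0: pivot -375 → sign −
step 1: pivot -3/125 → sign −
signature = (0, 2, 0)

Answer: (0, 2, 0)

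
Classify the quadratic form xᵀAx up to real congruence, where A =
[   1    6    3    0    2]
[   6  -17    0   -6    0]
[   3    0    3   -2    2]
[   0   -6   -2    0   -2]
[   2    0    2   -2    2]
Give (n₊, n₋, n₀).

Answer: (3, 1, 1)

Derivation:
step 0: pivot 1 → sign +
step 1: pivot -53 → sign −
step 2: pivot 6/53 → sign +
step 3: pivot 2/3 → sign +
step 4: row/col 4 already zero → sign 0
signature = (3, 1, 1)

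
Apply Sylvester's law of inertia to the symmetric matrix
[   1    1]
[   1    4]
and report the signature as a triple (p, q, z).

Answer: (2, 0, 0)

Derivation:
step 0: pivot 1 → sign +
step 1: pivot 3 → sign +
signature = (2, 0, 0)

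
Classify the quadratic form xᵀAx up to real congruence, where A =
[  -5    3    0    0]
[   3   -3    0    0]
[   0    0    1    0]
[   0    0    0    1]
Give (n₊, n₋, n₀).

Answer: (2, 2, 0)

Derivation:
step 0: pivot -5 → sign −
step 1: pivot -6/5 → sign −
step 2: pivot 1 → sign +
step 3: pivot 1 → sign +
signature = (2, 2, 0)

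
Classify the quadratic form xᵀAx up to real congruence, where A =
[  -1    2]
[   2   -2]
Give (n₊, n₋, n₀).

Answer: (1, 1, 0)

Derivation:
step 0: pivot -1 → sign −
step 1: pivot 2 → sign +
signature = (1, 1, 0)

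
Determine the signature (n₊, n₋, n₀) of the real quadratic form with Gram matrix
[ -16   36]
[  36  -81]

Answer: (0, 1, 1)

Derivation:
step 0: pivot -16 → sign −
step 1: row/col 1 already zero → sign 0
signature = (0, 1, 1)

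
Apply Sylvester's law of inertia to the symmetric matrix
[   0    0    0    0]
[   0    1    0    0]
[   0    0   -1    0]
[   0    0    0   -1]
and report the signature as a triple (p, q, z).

Answer: (1, 2, 1)

Derivation:
step 0: pivot 1 → sign +
step 1: pivot -1 → sign −
step 2: pivot -1 → sign −
step 3: row/col 3 already zero → sign 0
signature = (1, 2, 1)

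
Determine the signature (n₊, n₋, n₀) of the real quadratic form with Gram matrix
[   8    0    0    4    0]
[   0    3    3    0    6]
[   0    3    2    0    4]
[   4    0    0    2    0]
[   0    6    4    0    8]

step 0: pivot 8 → sign +
step 1: pivot 3 → sign +
step 2: pivot -1 → sign −
step 3: row/col 3 already zero → sign 0
step 4: row/col 4 already zero → sign 0
signature = (2, 1, 2)

Answer: (2, 1, 2)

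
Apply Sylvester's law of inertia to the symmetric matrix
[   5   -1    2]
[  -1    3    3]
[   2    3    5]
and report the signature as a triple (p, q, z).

Answer: (3, 0, 0)

Derivation:
step 0: pivot 5 → sign +
step 1: pivot 14/5 → sign +
step 2: pivot 1/14 → sign +
signature = (3, 0, 0)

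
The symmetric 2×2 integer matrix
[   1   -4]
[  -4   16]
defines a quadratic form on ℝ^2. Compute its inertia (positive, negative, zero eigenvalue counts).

step 0: pivot 1 → sign +
step 1: row/col 1 already zero → sign 0
signature = (1, 0, 1)

Answer: (1, 0, 1)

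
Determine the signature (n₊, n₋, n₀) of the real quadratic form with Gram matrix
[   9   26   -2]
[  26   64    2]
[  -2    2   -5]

step 0: pivot 9 → sign +
step 1: pivot -100/9 → sign −
step 2: row/col 2 already zero → sign 0
signature = (1, 1, 1)

Answer: (1, 1, 1)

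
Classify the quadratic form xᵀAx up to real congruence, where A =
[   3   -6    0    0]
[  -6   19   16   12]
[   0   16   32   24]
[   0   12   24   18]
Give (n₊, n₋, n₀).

Answer: (2, 1, 1)

Derivation:
step 0: pivot 3 → sign +
step 1: pivot 7 → sign +
step 2: pivot -32/7 → sign −
step 3: row/col 3 already zero → sign 0
signature = (2, 1, 1)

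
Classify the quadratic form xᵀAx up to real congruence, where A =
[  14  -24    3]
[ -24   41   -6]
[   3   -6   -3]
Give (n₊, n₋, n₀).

Answer: (2, 1, 0)

Derivation:
step 0: pivot 14 → sign +
step 1: pivot -1/7 → sign −
step 2: pivot 3/2 → sign +
signature = (2, 1, 0)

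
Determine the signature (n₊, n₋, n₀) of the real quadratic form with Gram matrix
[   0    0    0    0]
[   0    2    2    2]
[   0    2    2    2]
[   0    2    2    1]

step 0: pivot 2 → sign +
step 1: pivot -1 → sign −
step 2: row/col 2 already zero → sign 0
step 3: row/col 3 already zero → sign 0
signature = (1, 1, 2)

Answer: (1, 1, 2)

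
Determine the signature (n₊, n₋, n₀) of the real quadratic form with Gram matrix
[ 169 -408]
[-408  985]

step 0: pivot 169 → sign +
step 1: pivot 1/169 → sign +
signature = (2, 0, 0)

Answer: (2, 0, 0)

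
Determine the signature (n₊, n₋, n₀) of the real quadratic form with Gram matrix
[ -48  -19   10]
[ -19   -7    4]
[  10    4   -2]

Answer: (2, 1, 0)

Derivation:
step 0: pivot -48 → sign −
step 1: pivot 25/48 → sign +
step 2: pivot 2/25 → sign +
signature = (2, 1, 0)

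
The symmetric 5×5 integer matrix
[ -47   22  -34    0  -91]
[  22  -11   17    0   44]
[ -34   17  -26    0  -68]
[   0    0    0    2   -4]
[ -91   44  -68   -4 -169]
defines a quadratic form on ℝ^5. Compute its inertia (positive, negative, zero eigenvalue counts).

step 0: pivot -47 → sign −
step 1: pivot -33/47 → sign −
step 2: pivot 3/11 → sign +
step 3: pivot 2 → sign +
step 4: pivot 2 → sign +
signature = (3, 2, 0)

Answer: (3, 2, 0)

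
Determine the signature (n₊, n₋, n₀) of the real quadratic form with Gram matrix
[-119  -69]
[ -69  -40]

step 0: pivot -119 → sign −
step 1: pivot 1/119 → sign +
signature = (1, 1, 0)

Answer: (1, 1, 0)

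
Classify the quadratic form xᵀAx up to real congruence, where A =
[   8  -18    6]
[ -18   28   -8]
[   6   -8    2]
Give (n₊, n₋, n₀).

Answer: (1, 2, 0)

Derivation:
step 0: pivot 8 → sign +
step 1: pivot -25/2 → sign −
step 2: pivot -2/25 → sign −
signature = (1, 2, 0)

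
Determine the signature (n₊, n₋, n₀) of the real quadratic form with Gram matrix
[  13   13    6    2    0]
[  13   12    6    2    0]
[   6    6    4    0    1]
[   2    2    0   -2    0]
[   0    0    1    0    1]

step 0: pivot 13 → sign +
step 1: pivot -1 → sign −
step 2: pivot 16/13 → sign +
step 3: pivot -3 → sign −
step 4: pivot 3/8 → sign +
signature = (3, 2, 0)

Answer: (3, 2, 0)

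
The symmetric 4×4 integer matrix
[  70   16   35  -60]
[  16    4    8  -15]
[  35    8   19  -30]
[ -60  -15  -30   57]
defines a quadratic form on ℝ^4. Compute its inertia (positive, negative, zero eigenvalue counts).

step 0: pivot 70 → sign +
step 1: pivot 12/35 → sign +
step 2: pivot 3/2 → sign +
step 3: pivot 3/4 → sign +
signature = (4, 0, 0)

Answer: (4, 0, 0)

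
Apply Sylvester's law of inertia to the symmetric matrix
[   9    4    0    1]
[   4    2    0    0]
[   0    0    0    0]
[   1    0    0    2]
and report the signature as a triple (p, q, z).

Answer: (3, 0, 1)

Derivation:
step 0: pivot 9 → sign +
step 1: pivot 2/9 → sign +
step 2: pivot 1 → sign +
step 3: row/col 3 already zero → sign 0
signature = (3, 0, 1)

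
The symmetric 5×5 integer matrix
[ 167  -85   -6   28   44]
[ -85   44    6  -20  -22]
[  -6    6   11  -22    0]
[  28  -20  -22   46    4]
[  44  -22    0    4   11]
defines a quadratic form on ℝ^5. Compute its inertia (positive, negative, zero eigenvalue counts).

step 0: pivot 167 → sign +
step 1: pivot 123/167 → sign +
step 2: pivot -1 → sign −
step 3: pivot 18/41 → sign +
step 4: pivot -1 → sign −
signature = (3, 2, 0)

Answer: (3, 2, 0)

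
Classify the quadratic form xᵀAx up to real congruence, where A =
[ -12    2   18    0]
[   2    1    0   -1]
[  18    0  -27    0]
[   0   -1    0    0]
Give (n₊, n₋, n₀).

Answer: (1, 2, 1)

Derivation:
step 0: pivot -12 → sign −
step 1: pivot 4/3 → sign +
step 2: pivot -27/4 → sign −
step 3: row/col 3 already zero → sign 0
signature = (1, 2, 1)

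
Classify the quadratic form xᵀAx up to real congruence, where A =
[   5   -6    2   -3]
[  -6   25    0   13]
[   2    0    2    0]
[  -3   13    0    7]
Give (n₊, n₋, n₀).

step 0: pivot 5 → sign +
step 1: pivot 89/5 → sign +
step 2: pivot 78/89 → sign +
step 3: pivot 3/13 → sign +
signature = (4, 0, 0)

Answer: (4, 0, 0)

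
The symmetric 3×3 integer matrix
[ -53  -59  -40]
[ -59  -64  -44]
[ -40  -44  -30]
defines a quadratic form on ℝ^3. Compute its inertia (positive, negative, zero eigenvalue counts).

step 0: pivot -53 → sign −
step 1: pivot 89/53 → sign +
step 2: pivot 2/89 → sign +
signature = (2, 1, 0)

Answer: (2, 1, 0)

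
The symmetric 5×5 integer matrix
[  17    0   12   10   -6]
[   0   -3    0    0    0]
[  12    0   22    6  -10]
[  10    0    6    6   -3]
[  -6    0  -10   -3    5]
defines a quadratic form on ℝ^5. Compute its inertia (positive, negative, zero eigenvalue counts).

step 0: pivot 17 → sign +
step 1: pivot -3 → sign −
step 2: pivot 230/17 → sign +
step 3: pivot 4/115 → sign +
step 4: pivot 1/4 → sign +
signature = (4, 1, 0)

Answer: (4, 1, 0)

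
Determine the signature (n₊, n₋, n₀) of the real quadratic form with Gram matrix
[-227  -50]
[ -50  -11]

Answer: (1, 1, 0)

Derivation:
step 0: pivot -227 → sign −
step 1: pivot 3/227 → sign +
signature = (1, 1, 0)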